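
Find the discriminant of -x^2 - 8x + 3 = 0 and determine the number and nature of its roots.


For ax^2 + bx + c = 0, discriminant D = b^2 - 4ac
Here a = -1, b = -8, c = 3
D = (-8)^2 - 4(-1)(3) = 64 + 12 = 76

D = 76 > 0 but not a perfect square
The equation has 2 distinct real irrational roots.

Discriminant = 76, 2 distinct real irrational roots


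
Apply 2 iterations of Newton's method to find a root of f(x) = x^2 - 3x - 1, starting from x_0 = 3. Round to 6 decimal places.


Newton's method: x_(n+1) = x_n - f(x_n)/f'(x_n)
f(x) = x^2 - 3x - 1
f'(x) = 2x - 3

Iteration 1:
  f(3.000000) = -1.000000
  f'(3.000000) = 3.000000
  x_1 = 3.000000 - (-1.000000)/(3.000000) = 3.333333

Iteration 2:
  f(3.333333) = 0.111111
  f'(3.333333) = 3.666667
  x_2 = 3.333333 - (0.111111)/(3.666667) = 3.303030

x_2 = 3.303030


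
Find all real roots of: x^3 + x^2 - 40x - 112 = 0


Let p(x) = x^3 + x^2 - 40x - 112. By the rational root theorem (leading coefficient 1), any rational root is an integer divisor of 112: try ±1, ±2, ... in turn.
Test x = 1: value = -150 ≠ 0.
Test x = -1: value = -72 ≠ 0.
Test x = 2: value = -180 ≠ 0.
Test x = -2: value = -36 ≠ 0.
Test x = 4: value = -192 ≠ 0.
Test x = -4: value = 0 ✓, so (x + 4) is a factor.
Synthetic division by (x + 4): bring down 1; 1(-4) + 1 = -3; (-3)(-4) - 40 = -28; (-28)(-4) - 112 = 0 → quotient x^2 - 3x - 28, remainder 0.
Solve the quadratic x^2 - 3x - 28 = 0: discriminant = (-3)^2 - 4(1)(-28) = 9 + 112 = 121.
sqrt(121) = 11, so x = (3 ± 11)/2: x = 7 or x = -4.

x = -4 (multiplicity 2), x = 7


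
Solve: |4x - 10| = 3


An absolute value equation |expr| = 3 gives two cases:
Case 1: 4x - 10 = 3
  4x = 13, so x = 13/4
Case 2: 4x - 10 = -3
  4x = 7, so x = 7/4

x = 7/4, x = 13/4


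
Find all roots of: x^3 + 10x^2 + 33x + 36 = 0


Let p(x) = x^3 + 10x^2 + 33x + 36. By the rational root theorem (leading coefficient 1), any rational root is an integer divisor of 36: try ±1, ±2, ... in turn.
Test x = 1: value = 80 ≠ 0.
Test x = -1: value = 12 ≠ 0.
Test x = 2: value = 150 ≠ 0.
Test x = -2: value = 2 ≠ 0.
Test x = 3: value = 252 ≠ 0.
Test x = -3: value = 0 ✓, so (x + 3) is a factor.
Synthetic division by (x + 3): bring down 1; 1(-3) + 10 = 7; 7(-3) + 33 = 12; 12(-3) + 36 = 0 → quotient x^2 + 7x + 12, remainder 0.
Solve the quadratic x^2 + 7x + 12 = 0: discriminant = 7^2 - 4(1)(12) = 49 - 48 = 1.
sqrt(1) = 1, so x = (-7 ± 1)/2: x = -3 or x = -4.
Collecting all roots found:

x = -4, x = -3 (multiplicity 2)


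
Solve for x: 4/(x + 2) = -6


Multiply both sides by (x + 2): 4 = -6(x + 2)
Distribute: 4 = -6x - 12
-6x = 4 + 12 = 16
x = -8/3

x = -8/3


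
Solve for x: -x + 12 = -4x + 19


Starting with: -x + 12 = -4x + 19
Move all x terms to left: (-1 + 4)x = 19 - 12
Simplify: 3x = 7
Divide both sides by 3: x = 7/3

x = 7/3


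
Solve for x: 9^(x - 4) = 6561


Express both sides with the same base.
6561 = 9^4
Since the bases match, equate exponents: x - 4 = 4
So x = 4 - (-4) = 8

x = 8


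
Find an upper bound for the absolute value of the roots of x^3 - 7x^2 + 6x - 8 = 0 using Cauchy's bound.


Cauchy's bound: all roots r satisfy |r| <= 1 + max(|a_i/a_n|) for i = 0,...,n-1
where a_n is the leading coefficient.

Coefficients: [1, -7, 6, -8]
Leading coefficient a_n = 1
Ratios |a_i/a_n|: 7, 6, 8
Maximum ratio: 8
Cauchy's bound: |r| <= 1 + 8 = 9

Upper bound = 9


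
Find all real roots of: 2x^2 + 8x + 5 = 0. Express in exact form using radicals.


Using the quadratic formula: x = (-b ± sqrt(b^2 - 4ac)) / (2a)
Here a = 2, b = 8, c = 5
Discriminant = b^2 - 4ac = 8^2 - 4(2)(5) = 64 - 40 = 24
Since discriminant = 24 > 0, there are two real roots.
x = (-8 ± 2*sqrt(6)) / 4
Simplifying: x = (-4 ± sqrt(6)) / 2
Numerically: x ≈ -0.7753 or x ≈ -3.2247

x = (-4 + sqrt(6)) / 2 or x = (-4 - sqrt(6)) / 2


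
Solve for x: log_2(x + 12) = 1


Convert to exponential form: x + 12 = 2^1 = 2
x = 2 - 12 = -10
Check: log_2(-10 + 12) = log_2(2) = log_2(2) = 1 ✓

x = -10


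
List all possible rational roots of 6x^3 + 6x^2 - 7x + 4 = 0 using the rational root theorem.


Rational root theorem: possible roots are ±p/q where:
  p divides the constant term (4): p ∈ {1, 2, 4}
  q divides the leading coefficient (6): q ∈ {1, 2, 3, 6}

All possible rational roots: -4, -2, -4/3, -1, -2/3, -1/2, -1/3, -1/6, 1/6, 1/3, 1/2, 2/3, 1, 4/3, 2, 4

-4, -2, -4/3, -1, -2/3, -1/2, -1/3, -1/6, 1/6, 1/3, 1/2, 2/3, 1, 4/3, 2, 4


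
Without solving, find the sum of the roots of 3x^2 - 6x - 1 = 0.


By Vieta's formulas for ax^2 + bx + c = 0:
  Sum of roots = -b/a
  Product of roots = c/a

Here a = 3, b = -6, c = -1
Sum = -(-6)/3 = 2
Product = -1/3 = -1/3

Sum = 2


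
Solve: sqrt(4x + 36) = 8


Square both sides: 4x + 36 = 8^2 = 64
4x = 64 - 36 = 28
x = 7
Check: sqrt(4*7 + 36) = sqrt(64) = 8 ✓

x = 7


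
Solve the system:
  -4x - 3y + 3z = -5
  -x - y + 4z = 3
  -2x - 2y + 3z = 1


Using Cramer's rule. Expand each determinant along the first row.
D  = (-4)*[(-1)*3 - 4*(-2)] - (-3)*[(-1)*3 - 4*(-2)] + 3*[(-1)*(-2) - (-1)*(-2)]
  = (-4)*(5) - (-3)*(5) + 3*(0) = -5
Dx = (-5)*[(-1)*3 - 4*(-2)] - (-3)*[3*3 - 4*1] + 3*[3*(-2) - (-1)*1]
  = (-5)*(5) - (-3)*(5) + 3*(-5) = -25
Dy = (-4)*[3*3 - 4*1] - (-5)*[(-1)*3 - 4*(-2)] + 3*[(-1)*1 - 3*(-2)]
  = (-4)*(5) - (-5)*(5) + 3*(5) = 20
Dz = (-4)*[(-1)*1 - 3*(-2)] - (-3)*[(-1)*1 - 3*(-2)] + (-5)*[(-1)*(-2) - (-1)*(-2)]
  = (-4)*(5) - (-3)*(5) + (-5)*(0) = -5
x = Dx/D = -25/-5 = 5, y = Dy/D = 20/-5 = -4, z = Dz/D = -5/-5 = 1
Check eq1: (-4)(5) + (-3)(-4) + (3)(1) = -5 = -5 ✓
Check eq2: (-1)(5) + (-1)(-4) + (4)(1) = 3 = 3 ✓
Check eq3: (-2)(5) + (-2)(-4) + (3)(1) = 1 = 1 ✓

x = 5, y = -4, z = 1


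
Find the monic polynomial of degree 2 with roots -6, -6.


A monic polynomial with roots -6, -6 is:
p(x) = (x + 6)(x + 6)
After multiplying by (x + 6): x + 6
After multiplying by (x + 6): x^2 + 12x + 36

x^2 + 12x + 36


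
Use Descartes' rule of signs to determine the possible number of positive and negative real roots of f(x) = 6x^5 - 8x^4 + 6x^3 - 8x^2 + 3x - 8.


Descartes' rule of signs:

For positive roots, count sign changes in f(x) = 6x^5 - 8x^4 + 6x^3 - 8x^2 + 3x - 8:
Signs of coefficients: +, -, +, -, +, -
Number of sign changes: 5
Possible positive real roots: 5, 3, 1

For negative roots, examine f(-x) = -6x^5 - 8x^4 - 6x^3 - 8x^2 - 3x - 8:
Signs of coefficients: -, -, -, -, -, -
Number of sign changes: 0
Possible negative real roots: 0

Positive roots: 5 or 3 or 1; Negative roots: 0


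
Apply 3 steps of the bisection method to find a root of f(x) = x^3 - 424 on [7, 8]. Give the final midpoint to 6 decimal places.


f(x) = x^3 - 424
f(7) = -81 < 0
f(8) = 88 > 0

Step 1: midpoint = (7.000000 + 8.000000)/2 = 7.500000
  f(7.500000) = -2.125000
  f(mid) < 0, so root is in [7.500000, 8.000000]

Step 2: midpoint = (7.500000 + 8.000000)/2 = 7.750000
  f(7.750000) = 41.484375
  f(mid) > 0, so root is in [7.500000, 7.750000]

Step 3: midpoint = (7.500000 + 7.750000)/2 = 7.625000
  f(7.625000) = 19.322266
  f(mid) > 0, so root is in [7.500000, 7.625000]

midpoint = 7.625000


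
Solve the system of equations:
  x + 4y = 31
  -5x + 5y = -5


Using Cramer's rule:
Determinant D = (1)(5) - (-5)(4) = 5 + 20 = 25
Dx = (31)(5) - (-5)(4) = 155 + 20 = 175
Dy = (1)(-5) - (-5)(31) = -5 + 155 = 150
x = Dx/D = 175/25 = 7
y = Dy/D = 150/25 = 6

x = 7, y = 6


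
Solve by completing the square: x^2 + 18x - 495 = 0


Start: x^2 + 18x - 495 = 0
Move constant: x^2 + 18x = 495
Half of 18 is 9, squared is 81
Add 81 to both sides: x^2 + 18x + 81 = 576
(x + 9)^2 = 576
x + 9 = ±24
x = -9 + 24 = 15 or x = -9 - 24 = -33

x = -33, x = 15


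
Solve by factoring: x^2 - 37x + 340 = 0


We need two numbers that multiply to 340 and add to -37.
Those numbers are -20 and -17 (since (-20) * (-17) = 340 and (-20) + (-17) = -37).
So x^2 - 37x + 340 = (x - 20)(x - 17) = 0
Setting each factor to zero: x = 20 or x = 17

x = 17, x = 20


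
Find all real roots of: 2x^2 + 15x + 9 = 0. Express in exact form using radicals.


Using the quadratic formula: x = (-b ± sqrt(b^2 - 4ac)) / (2a)
Here a = 2, b = 15, c = 9
Discriminant = b^2 - 4ac = 15^2 - 4(2)(9) = 225 - 72 = 153
Since discriminant = 153 > 0, there are two real roots.
x = (-15 ± 3*sqrt(17)) / 4
Numerically: x ≈ -0.6577 or x ≈ -6.8423

x = (-15 + 3*sqrt(17)) / 4 or x = (-15 - 3*sqrt(17)) / 4


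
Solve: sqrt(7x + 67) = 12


Square both sides: 7x + 67 = 12^2 = 144
7x = 144 - 67 = 77
x = 11
Check: sqrt(7*11 + 67) = sqrt(144) = 12 ✓

x = 11


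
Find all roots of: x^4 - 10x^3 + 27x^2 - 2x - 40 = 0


Let p(x) = x^4 - 10x^3 + 27x^2 - 2x - 40. By the rational root theorem (leading coefficient 1), any rational root is an integer divisor of 40: try ±1, ±2, ... in turn.
Test x = 1: value = -24 ≠ 0.
Test x = -1: value = 0 ✓, so (x + 1) is a factor.
Synthetic division by (x + 1): bring down 1; 1(-1) - 10 = -11; (-11)(-1) + 27 = 38; 38(-1) - 2 = -40; (-40)(-1) - 40 = 0 → quotient x^3 - 11x^2 + 38x - 40, remainder 0.
Continue with the quotient x^3 - 11x^2 + 38x - 40 (candidates must divide 40; re-test x = -1 first in case it repeats).
Test x = -1: value = -90 ≠ 0.
Test x = 2: value = 0 ✓, so (x - 2) is a factor.
Synthetic division by (x - 2): bring down 1; 1(2) - 11 = -9; (-9)(2) + 38 = 20; 20(2) - 40 = 0 → quotient x^2 - 9x + 20, remainder 0.
Solve the quadratic x^2 - 9x + 20 = 0: discriminant = (-9)^2 - 4(1)(20) = 81 - 80 = 1.
sqrt(1) = 1, so x = (9 ± 1)/2: x = 5 or x = 4.
Collecting all roots found:

x = -1, x = 2, x = 4, x = 5


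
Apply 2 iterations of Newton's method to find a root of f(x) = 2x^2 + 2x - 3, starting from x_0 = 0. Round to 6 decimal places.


Newton's method: x_(n+1) = x_n - f(x_n)/f'(x_n)
f(x) = 2x^2 + 2x - 3
f'(x) = 4x + 2

Iteration 1:
  f(0.000000) = -3.000000
  f'(0.000000) = 2.000000
  x_1 = 0.000000 - (-3.000000)/(2.000000) = 1.500000

Iteration 2:
  f(1.500000) = 4.500000
  f'(1.500000) = 8.000000
  x_2 = 1.500000 - (4.500000)/(8.000000) = 0.937500

x_2 = 0.937500


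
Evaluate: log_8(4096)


We need the exponent such that 8^? = 4096
8^4 = 4096
Therefore log_8(4096) = 4

4


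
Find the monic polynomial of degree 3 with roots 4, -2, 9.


A monic polynomial with roots 4, -2, 9 is:
p(x) = (x - 4)(x + 2)(x - 9)
After multiplying by (x - 4): x - 4
After multiplying by (x + 2): x^2 - 2x - 8
After multiplying by (x - 9): x^3 - 11x^2 + 10x + 72

x^3 - 11x^2 + 10x + 72


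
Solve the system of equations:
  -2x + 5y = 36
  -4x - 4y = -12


Using Cramer's rule:
Determinant D = (-2)(-4) - (-4)(5) = 8 + 20 = 28
Dx = (36)(-4) - (-12)(5) = -144 + 60 = -84
Dy = (-2)(-12) - (-4)(36) = 24 + 144 = 168
x = Dx/D = -84/28 = -3
y = Dy/D = 168/28 = 6

x = -3, y = 6


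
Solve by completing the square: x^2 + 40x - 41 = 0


Start: x^2 + 40x - 41 = 0
Move constant: x^2 + 40x = 41
Half of 40 is 20, squared is 400
Add 400 to both sides: x^2 + 40x + 400 = 441
(x + 20)^2 = 441
x + 20 = ±21
x = -20 + 21 = 1 or x = -20 - 21 = -41

x = -41, x = 1


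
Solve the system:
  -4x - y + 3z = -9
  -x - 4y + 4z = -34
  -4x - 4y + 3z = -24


Using Cramer's rule. Expand each determinant along the first row.
D  = (-4)*[(-4)*3 - 4*(-4)] - (-1)*[(-1)*3 - 4*(-4)] + 3*[(-1)*(-4) - (-4)*(-4)]
  = (-4)*(4) - (-1)*(13) + 3*(-12) = -39
Dx = (-9)*[(-4)*3 - 4*(-4)] - (-1)*[(-34)*3 - 4*(-24)] + 3*[(-34)*(-4) - (-4)*(-24)]
  = (-9)*(4) - (-1)*(-6) + 3*(40) = 78
Dy = (-4)*[(-34)*3 - 4*(-24)] - (-9)*[(-1)*3 - 4*(-4)] + 3*[(-1)*(-24) - (-34)*(-4)]
  = (-4)*(-6) - (-9)*(13) + 3*(-112) = -195
Dz = (-4)*[(-4)*(-24) - (-34)*(-4)] - (-1)*[(-1)*(-24) - (-34)*(-4)] + (-9)*[(-1)*(-4) - (-4)*(-4)]
  = (-4)*(-40) - (-1)*(-112) + (-9)*(-12) = 156
x = Dx/D = 78/-39 = -2, y = Dy/D = -195/-39 = 5, z = Dz/D = 156/-39 = -4
Check eq1: (-4)(-2) + (-1)(5) + (3)(-4) = -9 = -9 ✓
Check eq2: (-1)(-2) + (-4)(5) + (4)(-4) = -34 = -34 ✓
Check eq3: (-4)(-2) + (-4)(5) + (3)(-4) = -24 = -24 ✓

x = -2, y = 5, z = -4


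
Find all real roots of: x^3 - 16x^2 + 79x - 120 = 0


Let p(x) = x^3 - 16x^2 + 79x - 120. By the rational root theorem (leading coefficient 1), any rational root is an integer divisor of 120: try ±1, ±2, ... in turn.
Test x = 1: value = -56 ≠ 0.
Test x = -1: value = -216 ≠ 0.
Test x = 2: value = -18 ≠ 0.
Test x = -2: value = -350 ≠ 0.
Test x = 3: value = 0 ✓, so (x - 3) is a factor.
Synthetic division by (x - 3): bring down 1; 1(3) - 16 = -13; (-13)(3) + 79 = 40; 40(3) - 120 = 0 → quotient x^2 - 13x + 40, remainder 0.
Solve the quadratic x^2 - 13x + 40 = 0: discriminant = (-13)^2 - 4(1)(40) = 169 - 160 = 9.
sqrt(9) = 3, so x = (13 ± 3)/2: x = 8 or x = 5.

x = 3, x = 5, x = 8


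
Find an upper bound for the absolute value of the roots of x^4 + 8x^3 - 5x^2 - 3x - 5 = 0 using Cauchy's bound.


Cauchy's bound: all roots r satisfy |r| <= 1 + max(|a_i/a_n|) for i = 0,...,n-1
where a_n is the leading coefficient.

Coefficients: [1, 8, -5, -3, -5]
Leading coefficient a_n = 1
Ratios |a_i/a_n|: 8, 5, 3, 5
Maximum ratio: 8
Cauchy's bound: |r| <= 1 + 8 = 9

Upper bound = 9


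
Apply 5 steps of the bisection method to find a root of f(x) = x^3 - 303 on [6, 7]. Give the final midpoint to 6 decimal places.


f(x) = x^3 - 303
f(6) = -87 < 0
f(7) = 40 > 0

Step 1: midpoint = (6.000000 + 7.000000)/2 = 6.500000
  f(6.500000) = -28.375000
  f(mid) < 0, so root is in [6.500000, 7.000000]

Step 2: midpoint = (6.500000 + 7.000000)/2 = 6.750000
  f(6.750000) = 4.546875
  f(mid) > 0, so root is in [6.500000, 6.750000]

Step 3: midpoint = (6.500000 + 6.750000)/2 = 6.625000
  f(6.625000) = -12.224609
  f(mid) < 0, so root is in [6.625000, 6.750000]

Step 4: midpoint = (6.625000 + 6.750000)/2 = 6.687500
  f(6.687500) = -3.917236
  f(mid) < 0, so root is in [6.687500, 6.750000]

Step 5: midpoint = (6.687500 + 6.750000)/2 = 6.718750
  f(6.718750) = 0.295135
  f(mid) > 0, so root is in [6.687500, 6.718750]

midpoint = 6.718750


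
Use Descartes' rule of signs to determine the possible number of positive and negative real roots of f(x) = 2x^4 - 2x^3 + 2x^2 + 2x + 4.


Descartes' rule of signs:

For positive roots, count sign changes in f(x) = 2x^4 - 2x^3 + 2x^2 + 2x + 4:
Signs of coefficients: +, -, +, +, +
Number of sign changes: 2
Possible positive real roots: 2, 0

For negative roots, examine f(-x) = 2x^4 + 2x^3 + 2x^2 - 2x + 4:
Signs of coefficients: +, +, +, -, +
Number of sign changes: 2
Possible negative real roots: 2, 0

Positive roots: 2 or 0; Negative roots: 2 or 0


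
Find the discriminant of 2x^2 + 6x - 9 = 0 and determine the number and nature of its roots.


For ax^2 + bx + c = 0, discriminant D = b^2 - 4ac
Here a = 2, b = 6, c = -9
D = (6)^2 - 4(2)(-9) = 36 + 72 = 108

D = 108 > 0 but not a perfect square
The equation has 2 distinct real irrational roots.

Discriminant = 108, 2 distinct real irrational roots


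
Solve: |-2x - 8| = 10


An absolute value equation |expr| = 10 gives two cases:
Case 1: -2x - 8 = 10
  -2x = 18, so x = -9
Case 2: -2x - 8 = -10
  -2x = -2, so x = 1

x = -9, x = 1


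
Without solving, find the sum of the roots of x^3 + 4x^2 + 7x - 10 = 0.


By Vieta's formulas for x^3 + bx^2 + cx + d = 0:
  r1 + r2 + r3 = -b/a = -4
  r1*r2 + r1*r3 + r2*r3 = c/a = 7
  r1*r2*r3 = -d/a = 10


Sum = -4


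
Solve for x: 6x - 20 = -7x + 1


Starting with: 6x - 20 = -7x + 1
Move all x terms to left: (6 + 7)x = 1 + 20
Simplify: 13x = 21
Divide both sides by 13: x = 21/13

x = 21/13


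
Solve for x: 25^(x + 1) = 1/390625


Express both sides with the same base.
1/390625 = 25^(-4)
Since the bases match, equate exponents: x + 1 = -4
So x = -4 - (1) = -5

x = -5


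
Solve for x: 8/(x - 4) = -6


Multiply both sides by (x - 4): 8 = -6(x - 4)
Distribute: 8 = -6x + 24
-6x = 8 - 24 = -16
x = 8/3

x = 8/3


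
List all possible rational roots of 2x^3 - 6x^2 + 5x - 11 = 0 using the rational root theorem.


Rational root theorem: possible roots are ±p/q where:
  p divides the constant term (-11): p ∈ {1, 11}
  q divides the leading coefficient (2): q ∈ {1, 2}

All possible rational roots: -11, -11/2, -1, -1/2, 1/2, 1, 11/2, 11

-11, -11/2, -1, -1/2, 1/2, 1, 11/2, 11


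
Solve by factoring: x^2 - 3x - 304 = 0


We need two numbers that multiply to -304 and add to -3.
Those numbers are -19 and 16 (since (-19) * 16 = -304 and (-19) + 16 = -3).
So x^2 - 3x - 304 = (x - 19)(x + 16) = 0
Setting each factor to zero: x = 19 or x = -16

x = -16, x = 19


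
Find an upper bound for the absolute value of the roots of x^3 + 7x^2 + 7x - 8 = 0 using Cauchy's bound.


Cauchy's bound: all roots r satisfy |r| <= 1 + max(|a_i/a_n|) for i = 0,...,n-1
where a_n is the leading coefficient.

Coefficients: [1, 7, 7, -8]
Leading coefficient a_n = 1
Ratios |a_i/a_n|: 7, 7, 8
Maximum ratio: 8
Cauchy's bound: |r| <= 1 + 8 = 9

Upper bound = 9


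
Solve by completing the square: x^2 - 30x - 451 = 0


Start: x^2 - 30x - 451 = 0
Move constant: x^2 - 30x = 451
Half of -30 is -15, squared is 225
Add 225 to both sides: x^2 - 30x + 225 = 676
(x - 15)^2 = 676
x - 15 = ±26
x = 15 + 26 = 41 or x = 15 - 26 = -11

x = -11, x = 41


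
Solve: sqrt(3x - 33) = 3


Square both sides: 3x - 33 = 3^2 = 9
3x = 9 + 33 = 42
x = 14
Check: sqrt(3*14 - 33) = sqrt(9) = 3 ✓

x = 14


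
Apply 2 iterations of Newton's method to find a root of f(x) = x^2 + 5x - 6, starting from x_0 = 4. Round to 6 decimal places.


Newton's method: x_(n+1) = x_n - f(x_n)/f'(x_n)
f(x) = x^2 + 5x - 6
f'(x) = 2x + 5

Iteration 1:
  f(4.000000) = 30.000000
  f'(4.000000) = 13.000000
  x_1 = 4.000000 - (30.000000)/(13.000000) = 1.692308

Iteration 2:
  f(1.692308) = 5.325444
  f'(1.692308) = 8.384615
  x_2 = 1.692308 - (5.325444)/(8.384615) = 1.057163

x_2 = 1.057163


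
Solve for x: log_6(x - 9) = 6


Convert to exponential form: x - 9 = 6^6 = 46656
x = 46656 + 9 = 46665
Check: log_6(46665 - 9) = log_6(46656) = log_6(46656) = 6 ✓

x = 46665


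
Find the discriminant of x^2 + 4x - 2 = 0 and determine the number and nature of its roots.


For ax^2 + bx + c = 0, discriminant D = b^2 - 4ac
Here a = 1, b = 4, c = -2
D = (4)^2 - 4(1)(-2) = 16 + 8 = 24

D = 24 > 0 but not a perfect square
The equation has 2 distinct real irrational roots.

Discriminant = 24, 2 distinct real irrational roots


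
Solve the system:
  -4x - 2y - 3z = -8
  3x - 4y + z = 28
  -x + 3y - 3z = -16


Using Cramer's rule. Expand each determinant along the first row.
D  = (-4)*[(-4)*(-3) - 1*3] - (-2)*[3*(-3) - 1*(-1)] + (-3)*[3*3 - (-4)*(-1)]
  = (-4)*(9) - (-2)*(-8) + (-3)*(5) = -67
Dx = (-8)*[(-4)*(-3) - 1*3] - (-2)*[28*(-3) - 1*(-16)] + (-3)*[28*3 - (-4)*(-16)]
  = (-8)*(9) - (-2)*(-68) + (-3)*(20) = -268
Dy = (-4)*[28*(-3) - 1*(-16)] - (-8)*[3*(-3) - 1*(-1)] + (-3)*[3*(-16) - 28*(-1)]
  = (-4)*(-68) - (-8)*(-8) + (-3)*(-20) = 268
Dz = (-4)*[(-4)*(-16) - 28*3] - (-2)*[3*(-16) - 28*(-1)] + (-8)*[3*3 - (-4)*(-1)]
  = (-4)*(-20) - (-2)*(-20) + (-8)*(5) = 0
x = Dx/D = -268/-67 = 4, y = Dy/D = 268/-67 = -4, z = Dz/D = 0/-67 = 0
Check eq1: (-4)(4) + (-2)(-4) + (-3)(0) = -8 = -8 ✓
Check eq2: (3)(4) + (-4)(-4) + (1)(0) = 28 = 28 ✓
Check eq3: (-1)(4) + (3)(-4) + (-3)(0) = -16 = -16 ✓

x = 4, y = -4, z = 0


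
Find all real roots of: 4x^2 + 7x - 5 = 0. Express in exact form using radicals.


Using the quadratic formula: x = (-b ± sqrt(b^2 - 4ac)) / (2a)
Here a = 4, b = 7, c = -5
Discriminant = b^2 - 4ac = 7^2 - 4(4)(-5) = 49 + 80 = 129
Since discriminant = 129 > 0, there are two real roots.
x = (-7 ± sqrt(129)) / 8
Numerically: x ≈ 0.5447 or x ≈ -2.2947

x = (-7 + sqrt(129)) / 8 or x = (-7 - sqrt(129)) / 8


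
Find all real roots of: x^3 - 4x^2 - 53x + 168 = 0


Let p(x) = x^3 - 4x^2 - 53x + 168. By the rational root theorem (leading coefficient 1), any rational root is an integer divisor of 168: try ±1, ±2, ... in turn.
Test x = 1: value = 112 ≠ 0.
Test x = -1: value = 216 ≠ 0.
Test x = 2: value = 54 ≠ 0.
Test x = -2: value = 250 ≠ 0.
Test x = 3: value = 0 ✓, so (x - 3) is a factor.
Synthetic division by (x - 3): bring down 1; 1(3) - 4 = -1; (-1)(3) - 53 = -56; (-56)(3) + 168 = 0 → quotient x^2 - x - 56, remainder 0.
Solve the quadratic x^2 - x - 56 = 0: discriminant = (-1)^2 - 4(1)(-56) = 1 + 224 = 225.
sqrt(225) = 15, so x = (1 ± 15)/2: x = 8 or x = -7.

x = -7, x = 3, x = 8


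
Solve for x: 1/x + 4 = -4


Subtract 4 from both sides: 1/x = -8
Multiply both sides by x: 1 = -8 * x
Divide by -8: x = -1/8

x = -1/8


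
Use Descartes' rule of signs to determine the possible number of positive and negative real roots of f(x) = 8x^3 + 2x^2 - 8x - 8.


Descartes' rule of signs:

For positive roots, count sign changes in f(x) = 8x^3 + 2x^2 - 8x - 8:
Signs of coefficients: +, +, -, -
Number of sign changes: 1
Possible positive real roots: 1

For negative roots, examine f(-x) = -8x^3 + 2x^2 + 8x - 8:
Signs of coefficients: -, +, +, -
Number of sign changes: 2
Possible negative real roots: 2, 0

Positive roots: 1; Negative roots: 2 or 0


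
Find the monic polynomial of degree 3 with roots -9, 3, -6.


A monic polynomial with roots -9, 3, -6 is:
p(x) = (x + 9)(x - 3)(x + 6)
After multiplying by (x + 9): x + 9
After multiplying by (x - 3): x^2 + 6x - 27
After multiplying by (x + 6): x^3 + 12x^2 + 9x - 162

x^3 + 12x^2 + 9x - 162


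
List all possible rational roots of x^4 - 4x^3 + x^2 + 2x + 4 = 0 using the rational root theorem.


Rational root theorem: possible roots are ±p/q where:
  p divides the constant term (4): p ∈ {1, 2, 4}
  q divides the leading coefficient (1): q ∈ {1}

All possible rational roots: -4, -2, -1, 1, 2, 4

-4, -2, -1, 1, 2, 4


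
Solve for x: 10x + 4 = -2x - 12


Starting with: 10x + 4 = -2x - 12
Move all x terms to left: (10 + 2)x = -12 - 4
Simplify: 12x = -16
Divide both sides by 12: x = -4/3

x = -4/3


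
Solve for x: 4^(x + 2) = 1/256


Express both sides with the same base.
1/256 = 4^(-4)
Since the bases match, equate exponents: x + 2 = -4
So x = -4 - (2) = -6

x = -6


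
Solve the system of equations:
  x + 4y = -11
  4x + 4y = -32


Using Cramer's rule:
Determinant D = (1)(4) - (4)(4) = 4 - 16 = -12
Dx = (-11)(4) - (-32)(4) = -44 + 128 = 84
Dy = (1)(-32) - (4)(-11) = -32 + 44 = 12
x = Dx/D = 84/-12 = -7
y = Dy/D = 12/-12 = -1

x = -7, y = -1


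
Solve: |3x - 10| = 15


An absolute value equation |expr| = 15 gives two cases:
Case 1: 3x - 10 = 15
  3x = 25, so x = 25/3
Case 2: 3x - 10 = -15
  3x = -5, so x = -5/3

x = -5/3, x = 25/3


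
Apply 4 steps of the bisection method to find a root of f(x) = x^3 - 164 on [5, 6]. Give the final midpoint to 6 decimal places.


f(x) = x^3 - 164
f(5) = -39 < 0
f(6) = 52 > 0

Step 1: midpoint = (5.000000 + 6.000000)/2 = 5.500000
  f(5.500000) = 2.375000
  f(mid) > 0, so root is in [5.000000, 5.500000]

Step 2: midpoint = (5.000000 + 5.500000)/2 = 5.250000
  f(5.250000) = -19.296875
  f(mid) < 0, so root is in [5.250000, 5.500000]

Step 3: midpoint = (5.250000 + 5.500000)/2 = 5.375000
  f(5.375000) = -8.712891
  f(mid) < 0, so root is in [5.375000, 5.500000]

Step 4: midpoint = (5.375000 + 5.500000)/2 = 5.437500
  f(5.437500) = -3.232666
  f(mid) < 0, so root is in [5.437500, 5.500000]

midpoint = 5.437500


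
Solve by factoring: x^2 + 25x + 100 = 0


We need two numbers that multiply to 100 and add to 25.
Those numbers are 20 and 5 (since 20 * 5 = 100 and 20 + 5 = 25).
So x^2 + 25x + 100 = (x + 20)(x + 5) = 0
Setting each factor to zero: x = -20 or x = -5

x = -20, x = -5


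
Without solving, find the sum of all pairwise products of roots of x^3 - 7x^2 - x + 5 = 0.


By Vieta's formulas for x^3 + bx^2 + cx + d = 0:
  r1 + r2 + r3 = -b/a = 7
  r1*r2 + r1*r3 + r2*r3 = c/a = -1
  r1*r2*r3 = -d/a = -5


Sum of pairwise products = -1


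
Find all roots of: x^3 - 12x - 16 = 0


Let p(x) = x^3 - 12x - 16. By the rational root theorem (leading coefficient 1), any rational root is an integer divisor of 16: try ±1, ±2, ... in turn.
Test x = 1: value = -27 ≠ 0.
Test x = -1: value = -5 ≠ 0.
Test x = 2: value = -32 ≠ 0.
Test x = -2: value = 0 ✓, so (x + 2) is a factor.
Synthetic division by (x + 2): bring down 1; 1(-2) + 0 = -2; (-2)(-2) - 12 = -8; (-8)(-2) - 16 = 0 → quotient x^2 - 2x - 8, remainder 0.
Solve the quadratic x^2 - 2x - 8 = 0: discriminant = (-2)^2 - 4(1)(-8) = 4 + 32 = 36.
sqrt(36) = 6, so x = (2 ± 6)/2: x = 4 or x = -2.
Collecting all roots found:

x = -2 (multiplicity 2), x = 4


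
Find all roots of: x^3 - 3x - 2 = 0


Let p(x) = x^3 - 3x - 2. By the rational root theorem (leading coefficient 1), any rational root is an integer divisor of 2: try ±1, ±2, ... in turn.
Test x = 1: value = -4 ≠ 0.
Test x = -1: value = 0 ✓, so (x + 1) is a factor.
Synthetic division by (x + 1): bring down 1; 1(-1) + 0 = -1; (-1)(-1) - 3 = -2; (-2)(-1) - 2 = 0 → quotient x^2 - x - 2, remainder 0.
Solve the quadratic x^2 - x - 2 = 0: discriminant = (-1)^2 - 4(1)(-2) = 1 + 8 = 9.
sqrt(9) = 3, so x = (1 ± 3)/2: x = 2 or x = -1.
Collecting all roots found:

x = -1 (multiplicity 2), x = 2


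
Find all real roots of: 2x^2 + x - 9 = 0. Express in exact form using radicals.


Using the quadratic formula: x = (-b ± sqrt(b^2 - 4ac)) / (2a)
Here a = 2, b = 1, c = -9
Discriminant = b^2 - 4ac = 1^2 - 4(2)(-9) = 1 + 72 = 73
Since discriminant = 73 > 0, there are two real roots.
x = (-1 ± sqrt(73)) / 4
Numerically: x ≈ 1.8860 or x ≈ -2.3860

x = (-1 + sqrt(73)) / 4 or x = (-1 - sqrt(73)) / 4


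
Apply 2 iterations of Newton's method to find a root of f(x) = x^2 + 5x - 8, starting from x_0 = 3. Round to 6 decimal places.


Newton's method: x_(n+1) = x_n - f(x_n)/f'(x_n)
f(x) = x^2 + 5x - 8
f'(x) = 2x + 5

Iteration 1:
  f(3.000000) = 16.000000
  f'(3.000000) = 11.000000
  x_1 = 3.000000 - (16.000000)/(11.000000) = 1.545455

Iteration 2:
  f(1.545455) = 2.115702
  f'(1.545455) = 8.090909
  x_2 = 1.545455 - (2.115702)/(8.090909) = 1.283963

x_2 = 1.283963


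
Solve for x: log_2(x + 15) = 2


Convert to exponential form: x + 15 = 2^2 = 4
x = 4 - 15 = -11
Check: log_2(-11 + 15) = log_2(4) = log_2(4) = 2 ✓

x = -11


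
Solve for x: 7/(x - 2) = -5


Multiply both sides by (x - 2): 7 = -5(x - 2)
Distribute: 7 = -5x + 10
-5x = 7 - 10 = -3
x = 3/5

x = 3/5


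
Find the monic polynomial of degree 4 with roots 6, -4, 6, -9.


A monic polynomial with roots 6, -4, 6, -9 is:
p(x) = (x - 6)(x + 4)(x - 6)(x + 9)
After multiplying by (x - 6): x - 6
After multiplying by (x + 4): x^2 - 2x - 24
After multiplying by (x - 6): x^3 - 8x^2 - 12x + 144
After multiplying by (x + 9): x^4 + x^3 - 84x^2 + 36x + 1296

x^4 + x^3 - 84x^2 + 36x + 1296


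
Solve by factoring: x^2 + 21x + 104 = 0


We need two numbers that multiply to 104 and add to 21.
Those numbers are 8 and 13 (since 8 * 13 = 104 and 8 + 13 = 21).
So x^2 + 21x + 104 = (x + 8)(x + 13) = 0
Setting each factor to zero: x = -8 or x = -13

x = -13, x = -8


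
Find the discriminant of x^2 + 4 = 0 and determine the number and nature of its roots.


For ax^2 + bx + c = 0, discriminant D = b^2 - 4ac
Here a = 1, b = 0, c = 4
D = (0)^2 - 4(1)(4) = 0 - 16 = -16

D = -16 < 0
The equation has no real roots (2 complex conjugate roots).

Discriminant = -16, no real roots (2 complex conjugate roots)


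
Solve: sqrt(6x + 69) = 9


Square both sides: 6x + 69 = 9^2 = 81
6x = 81 - 69 = 12
x = 2
Check: sqrt(6*2 + 69) = sqrt(81) = 9 ✓

x = 2


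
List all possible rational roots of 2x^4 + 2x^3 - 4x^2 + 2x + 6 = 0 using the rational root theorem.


Rational root theorem: possible roots are ±p/q where:
  p divides the constant term (6): p ∈ {1, 2, 3, 6}
  q divides the leading coefficient (2): q ∈ {1, 2}

All possible rational roots: -6, -3, -2, -3/2, -1, -1/2, 1/2, 1, 3/2, 2, 3, 6

-6, -3, -2, -3/2, -1, -1/2, 1/2, 1, 3/2, 2, 3, 6


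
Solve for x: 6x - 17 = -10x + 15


Starting with: 6x - 17 = -10x + 15
Move all x terms to left: (6 + 10)x = 15 + 17
Simplify: 16x = 32
Divide both sides by 16: x = 2

x = 2


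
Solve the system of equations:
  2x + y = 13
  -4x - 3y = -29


Using Cramer's rule:
Determinant D = (2)(-3) - (-4)(1) = -6 + 4 = -2
Dx = (13)(-3) - (-29)(1) = -39 + 29 = -10
Dy = (2)(-29) - (-4)(13) = -58 + 52 = -6
x = Dx/D = -10/-2 = 5
y = Dy/D = -6/-2 = 3

x = 5, y = 3


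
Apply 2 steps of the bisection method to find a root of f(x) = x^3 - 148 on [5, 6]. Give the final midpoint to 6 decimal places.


f(x) = x^3 - 148
f(5) = -23 < 0
f(6) = 68 > 0

Step 1: midpoint = (5.000000 + 6.000000)/2 = 5.500000
  f(5.500000) = 18.375000
  f(mid) > 0, so root is in [5.000000, 5.500000]

Step 2: midpoint = (5.000000 + 5.500000)/2 = 5.250000
  f(5.250000) = -3.296875
  f(mid) < 0, so root is in [5.250000, 5.500000]

midpoint = 5.250000


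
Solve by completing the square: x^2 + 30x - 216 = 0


Start: x^2 + 30x - 216 = 0
Move constant: x^2 + 30x = 216
Half of 30 is 15, squared is 225
Add 225 to both sides: x^2 + 30x + 225 = 441
(x + 15)^2 = 441
x + 15 = ±21
x = -15 + 21 = 6 or x = -15 - 21 = -36

x = -36, x = 6


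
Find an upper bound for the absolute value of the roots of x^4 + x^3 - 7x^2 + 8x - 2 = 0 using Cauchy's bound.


Cauchy's bound: all roots r satisfy |r| <= 1 + max(|a_i/a_n|) for i = 0,...,n-1
where a_n is the leading coefficient.

Coefficients: [1, 1, -7, 8, -2]
Leading coefficient a_n = 1
Ratios |a_i/a_n|: 1, 7, 8, 2
Maximum ratio: 8
Cauchy's bound: |r| <= 1 + 8 = 9

Upper bound = 9


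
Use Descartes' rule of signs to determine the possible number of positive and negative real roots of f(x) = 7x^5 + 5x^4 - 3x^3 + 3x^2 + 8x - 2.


Descartes' rule of signs:

For positive roots, count sign changes in f(x) = 7x^5 + 5x^4 - 3x^3 + 3x^2 + 8x - 2:
Signs of coefficients: +, +, -, +, +, -
Number of sign changes: 3
Possible positive real roots: 3, 1

For negative roots, examine f(-x) = -7x^5 + 5x^4 + 3x^3 + 3x^2 - 8x - 2:
Signs of coefficients: -, +, +, +, -, -
Number of sign changes: 2
Possible negative real roots: 2, 0

Positive roots: 3 or 1; Negative roots: 2 or 0


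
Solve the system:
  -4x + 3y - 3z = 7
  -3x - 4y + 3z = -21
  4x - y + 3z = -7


Using Cramer's rule. Expand each determinant along the first row.
D  = (-4)*[(-4)*3 - 3*(-1)] - 3*[(-3)*3 - 3*4] + (-3)*[(-3)*(-1) - (-4)*4]
  = (-4)*(-9) - 3*(-21) + (-3)*(19) = 42
Dx = 7*[(-4)*3 - 3*(-1)] - 3*[(-21)*3 - 3*(-7)] + (-3)*[(-21)*(-1) - (-4)*(-7)]
  = 7*(-9) - 3*(-42) + (-3)*(-7) = 84
Dy = (-4)*[(-21)*3 - 3*(-7)] - 7*[(-3)*3 - 3*4] + (-3)*[(-3)*(-7) - (-21)*4]
  = (-4)*(-42) - 7*(-21) + (-3)*(105) = 0
Dz = (-4)*[(-4)*(-7) - (-21)*(-1)] - 3*[(-3)*(-7) - (-21)*4] + 7*[(-3)*(-1) - (-4)*4]
  = (-4)*(7) - 3*(105) + 7*(19) = -210
x = Dx/D = 84/42 = 2, y = Dy/D = 0/42 = 0, z = Dz/D = -210/42 = -5
Check eq1: (-4)(2) + (3)(0) + (-3)(-5) = 7 = 7 ✓
Check eq2: (-3)(2) + (-4)(0) + (3)(-5) = -21 = -21 ✓
Check eq3: (4)(2) + (-1)(0) + (3)(-5) = -7 = -7 ✓

x = 2, y = 0, z = -5


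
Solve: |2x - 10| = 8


An absolute value equation |expr| = 8 gives two cases:
Case 1: 2x - 10 = 8
  2x = 18, so x = 9
Case 2: 2x - 10 = -8
  2x = 2, so x = 1

x = 1, x = 9


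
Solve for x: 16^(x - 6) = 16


Express both sides with the same base.
16 = 16^1
Since the bases match, equate exponents: x - 6 = 1
So x = 1 - (-6) = 7

x = 7


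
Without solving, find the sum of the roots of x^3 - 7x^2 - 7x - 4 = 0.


By Vieta's formulas for x^3 + bx^2 + cx + d = 0:
  r1 + r2 + r3 = -b/a = 7
  r1*r2 + r1*r3 + r2*r3 = c/a = -7
  r1*r2*r3 = -d/a = 4


Sum = 7


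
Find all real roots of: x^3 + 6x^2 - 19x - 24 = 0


Let p(x) = x^3 + 6x^2 - 19x - 24. By the rational root theorem (leading coefficient 1), any rational root is an integer divisor of 24: try ±1, ±2, ... in turn.
Test x = 1: value = -36 ≠ 0.
Test x = -1: value = 0 ✓, so (x + 1) is a factor.
Synthetic division by (x + 1): bring down 1; 1(-1) + 6 = 5; 5(-1) - 19 = -24; (-24)(-1) - 24 = 0 → quotient x^2 + 5x - 24, remainder 0.
Solve the quadratic x^2 + 5x - 24 = 0: discriminant = 5^2 - 4(1)(-24) = 25 + 96 = 121.
sqrt(121) = 11, so x = (-5 ± 11)/2: x = 3 or x = -8.

x = -8, x = -1, x = 3


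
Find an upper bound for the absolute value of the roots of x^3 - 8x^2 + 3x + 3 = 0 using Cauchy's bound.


Cauchy's bound: all roots r satisfy |r| <= 1 + max(|a_i/a_n|) for i = 0,...,n-1
where a_n is the leading coefficient.

Coefficients: [1, -8, 3, 3]
Leading coefficient a_n = 1
Ratios |a_i/a_n|: 8, 3, 3
Maximum ratio: 8
Cauchy's bound: |r| <= 1 + 8 = 9

Upper bound = 9


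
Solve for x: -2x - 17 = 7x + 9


Starting with: -2x - 17 = 7x + 9
Move all x terms to left: (-2 - 7)x = 9 + 17
Simplify: -9x = 26
Divide both sides by -9: x = -26/9

x = -26/9


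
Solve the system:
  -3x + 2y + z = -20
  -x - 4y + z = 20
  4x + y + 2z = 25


Using Cramer's rule. Expand each determinant along the first row.
D  = (-3)*[(-4)*2 - 1*1] - 2*[(-1)*2 - 1*4] + 1*[(-1)*1 - (-4)*4]
  = (-3)*(-9) - 2*(-6) + 1*(15) = 54
Dx = (-20)*[(-4)*2 - 1*1] - 2*[20*2 - 1*25] + 1*[20*1 - (-4)*25]
  = (-20)*(-9) - 2*(15) + 1*(120) = 270
Dy = (-3)*[20*2 - 1*25] - (-20)*[(-1)*2 - 1*4] + 1*[(-1)*25 - 20*4]
  = (-3)*(15) - (-20)*(-6) + 1*(-105) = -270
Dz = (-3)*[(-4)*25 - 20*1] - 2*[(-1)*25 - 20*4] + (-20)*[(-1)*1 - (-4)*4]
  = (-3)*(-120) - 2*(-105) + (-20)*(15) = 270
x = Dx/D = 270/54 = 5, y = Dy/D = -270/54 = -5, z = Dz/D = 270/54 = 5
Check eq1: (-3)(5) + (2)(-5) + (1)(5) = -20 = -20 ✓
Check eq2: (-1)(5) + (-4)(-5) + (1)(5) = 20 = 20 ✓
Check eq3: (4)(5) + (1)(-5) + (2)(5) = 25 = 25 ✓

x = 5, y = -5, z = 5


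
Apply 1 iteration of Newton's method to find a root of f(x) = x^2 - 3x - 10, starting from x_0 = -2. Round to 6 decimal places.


Newton's method: x_(n+1) = x_n - f(x_n)/f'(x_n)
f(x) = x^2 - 3x - 10
f'(x) = 2x - 3

Iteration 1:
  f(-2.000000) = 0.000000
  f'(-2.000000) = -7.000000
  x_1 = -2.000000 - (0.000000)/(-7.000000) = -2.000000

x_1 = -2.000000


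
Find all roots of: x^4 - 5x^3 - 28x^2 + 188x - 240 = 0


Let p(x) = x^4 - 5x^3 - 28x^2 + 188x - 240. By the rational root theorem (leading coefficient 1), any rational root is an integer divisor of 240: try ±1, ±2, ... in turn.
Test x = 1: value = -84 ≠ 0.
Test x = -1: value = -450 ≠ 0.
Test x = 2: value = 0 ✓, so (x - 2) is a factor.
Synthetic division by (x - 2): bring down 1; 1(2) - 5 = -3; (-3)(2) - 28 = -34; (-34)(2) + 188 = 120; 120(2) - 240 = 0 → quotient x^3 - 3x^2 - 34x + 120, remainder 0.
Continue with the quotient x^3 - 3x^2 - 34x + 120 (candidates must divide 120; re-test x = 2 first in case it repeats).
Test x = 2: value = 48 ≠ 0.
Test x = -2: value = 168 ≠ 0.
Test x = 3: value = 18 ≠ 0.
Test x = -3: value = 168 ≠ 0.
Test x = 4: value = 0 ✓, so (x - 4) is a factor.
Synthetic division by (x - 4): bring down 1; 1(4) - 3 = 1; 1(4) - 34 = -30; (-30)(4) + 120 = 0 → quotient x^2 + x - 30, remainder 0.
Solve the quadratic x^2 + x - 30 = 0: discriminant = 1^2 - 4(1)(-30) = 1 + 120 = 121.
sqrt(121) = 11, so x = (-1 ± 11)/2: x = 5 or x = -6.
Collecting all roots found:

x = -6, x = 2, x = 4, x = 5


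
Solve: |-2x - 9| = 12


An absolute value equation |expr| = 12 gives two cases:
Case 1: -2x - 9 = 12
  -2x = 21, so x = -21/2
Case 2: -2x - 9 = -12
  -2x = -3, so x = 3/2

x = -21/2, x = 3/2


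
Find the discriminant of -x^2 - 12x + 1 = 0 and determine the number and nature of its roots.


For ax^2 + bx + c = 0, discriminant D = b^2 - 4ac
Here a = -1, b = -12, c = 1
D = (-12)^2 - 4(-1)(1) = 144 + 4 = 148

D = 148 > 0 but not a perfect square
The equation has 2 distinct real irrational roots.

Discriminant = 148, 2 distinct real irrational roots


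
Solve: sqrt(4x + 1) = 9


Square both sides: 4x + 1 = 9^2 = 81
4x = 81 - 1 = 80
x = 20
Check: sqrt(4*20 + 1) = sqrt(81) = 9 ✓

x = 20


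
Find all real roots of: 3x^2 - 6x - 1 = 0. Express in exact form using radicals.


Using the quadratic formula: x = (-b ± sqrt(b^2 - 4ac)) / (2a)
Here a = 3, b = -6, c = -1
Discriminant = b^2 - 4ac = (-6)^2 - 4(3)(-1) = 36 + 12 = 48
Since discriminant = 48 > 0, there are two real roots.
x = (6 ± 4*sqrt(3)) / 6
Simplifying: x = (3 ± 2*sqrt(3)) / 3
Numerically: x ≈ 2.1547 or x ≈ -0.1547

x = (3 + 2*sqrt(3)) / 3 or x = (3 - 2*sqrt(3)) / 3


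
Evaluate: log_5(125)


We need the exponent such that 5^? = 125
5^3 = 125
Therefore log_5(125) = 3

3


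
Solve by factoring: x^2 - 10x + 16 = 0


We need two numbers that multiply to 16 and add to -10.
Those numbers are -8 and -2 (since (-8) * (-2) = 16 and (-8) + (-2) = -10).
So x^2 - 10x + 16 = (x - 8)(x - 2) = 0
Setting each factor to zero: x = 8 or x = 2

x = 2, x = 8


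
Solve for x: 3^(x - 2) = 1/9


Express both sides with the same base.
1/9 = 3^(-2)
Since the bases match, equate exponents: x - 2 = -2
So x = -2 - (-2) = 0

x = 0


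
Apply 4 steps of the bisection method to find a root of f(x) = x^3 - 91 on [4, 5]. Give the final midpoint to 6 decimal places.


f(x) = x^3 - 91
f(4) = -27 < 0
f(5) = 34 > 0

Step 1: midpoint = (4.000000 + 5.000000)/2 = 4.500000
  f(4.500000) = 0.125000
  f(mid) > 0, so root is in [4.000000, 4.500000]

Step 2: midpoint = (4.000000 + 4.500000)/2 = 4.250000
  f(4.250000) = -14.234375
  f(mid) < 0, so root is in [4.250000, 4.500000]

Step 3: midpoint = (4.250000 + 4.500000)/2 = 4.375000
  f(4.375000) = -7.259766
  f(mid) < 0, so root is in [4.375000, 4.500000]

Step 4: midpoint = (4.375000 + 4.500000)/2 = 4.437500
  f(4.437500) = -3.619385
  f(mid) < 0, so root is in [4.437500, 4.500000]

midpoint = 4.437500


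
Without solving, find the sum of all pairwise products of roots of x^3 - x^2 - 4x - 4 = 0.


By Vieta's formulas for x^3 + bx^2 + cx + d = 0:
  r1 + r2 + r3 = -b/a = 1
  r1*r2 + r1*r3 + r2*r3 = c/a = -4
  r1*r2*r3 = -d/a = 4


Sum of pairwise products = -4


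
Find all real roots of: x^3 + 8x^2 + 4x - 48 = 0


Let p(x) = x^3 + 8x^2 + 4x - 48. By the rational root theorem (leading coefficient 1), any rational root is an integer divisor of 48: try ±1, ±2, ... in turn.
Test x = 1: value = -35 ≠ 0.
Test x = -1: value = -45 ≠ 0.
Test x = 2: value = 0 ✓, so (x - 2) is a factor.
Synthetic division by (x - 2): bring down 1; 1(2) + 8 = 10; 10(2) + 4 = 24; 24(2) - 48 = 0 → quotient x^2 + 10x + 24, remainder 0.
Solve the quadratic x^2 + 10x + 24 = 0: discriminant = 10^2 - 4(1)(24) = 100 - 96 = 4.
sqrt(4) = 2, so x = (-10 ± 2)/2: x = -4 or x = -6.

x = -6, x = -4, x = 2


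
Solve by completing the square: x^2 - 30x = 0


Start: x^2 - 30x + 0 = 0
Move constant: x^2 - 30x = 0
Half of -30 is -15, squared is 225
Add 225 to both sides: x^2 - 30x + 225 = 225
(x - 15)^2 = 225
x - 15 = ±15
x = 15 + 15 = 30 or x = 15 - 15 = 0

x = 0, x = 30


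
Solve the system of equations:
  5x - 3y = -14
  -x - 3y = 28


Using Cramer's rule:
Determinant D = (5)(-3) - (-1)(-3) = -15 - 3 = -18
Dx = (-14)(-3) - (28)(-3) = 42 + 84 = 126
Dy = (5)(28) - (-1)(-14) = 140 - 14 = 126
x = Dx/D = 126/-18 = -7
y = Dy/D = 126/-18 = -7

x = -7, y = -7


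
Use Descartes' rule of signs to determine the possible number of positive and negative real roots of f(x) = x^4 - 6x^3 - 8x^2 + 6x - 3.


Descartes' rule of signs:

For positive roots, count sign changes in f(x) = x^4 - 6x^3 - 8x^2 + 6x - 3:
Signs of coefficients: +, -, -, +, -
Number of sign changes: 3
Possible positive real roots: 3, 1

For negative roots, examine f(-x) = x^4 + 6x^3 - 8x^2 - 6x - 3:
Signs of coefficients: +, +, -, -, -
Number of sign changes: 1
Possible negative real roots: 1

Positive roots: 3 or 1; Negative roots: 1


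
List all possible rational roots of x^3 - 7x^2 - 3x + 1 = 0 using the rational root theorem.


Rational root theorem: possible roots are ±p/q where:
  p divides the constant term (1): p ∈ {1}
  q divides the leading coefficient (1): q ∈ {1}

All possible rational roots: -1, 1

-1, 1


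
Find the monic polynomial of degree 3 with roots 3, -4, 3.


A monic polynomial with roots 3, -4, 3 is:
p(x) = (x - 3)(x + 4)(x - 3)
After multiplying by (x - 3): x - 3
After multiplying by (x + 4): x^2 + x - 12
After multiplying by (x - 3): x^3 - 2x^2 - 15x + 36

x^3 - 2x^2 - 15x + 36
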